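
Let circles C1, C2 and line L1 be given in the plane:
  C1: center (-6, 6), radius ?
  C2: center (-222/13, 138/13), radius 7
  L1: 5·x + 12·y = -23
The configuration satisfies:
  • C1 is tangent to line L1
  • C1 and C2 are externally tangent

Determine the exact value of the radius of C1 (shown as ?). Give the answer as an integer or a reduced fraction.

1. [C1‖L1]  r_C1² − 25 = 0  ⇒  r_C1 = 5 (r>0 drops 1)
2. [ext C1·C2]  r_C1² + 14r_C1 − 95 = 0  ⇒  r_C1 = 5 (r>0 drops 1)

5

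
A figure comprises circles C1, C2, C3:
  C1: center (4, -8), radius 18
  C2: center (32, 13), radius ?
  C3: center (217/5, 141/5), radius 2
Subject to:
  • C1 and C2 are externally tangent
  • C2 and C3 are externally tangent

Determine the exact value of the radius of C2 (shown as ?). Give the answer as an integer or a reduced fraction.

1. [ext C1·C2]  r_C2² + 36r_C2 − 901 = 0  ⇒  r_C2 = 17 (r>0 drops 1)
2. [ext C2·C3]  r_C2² + 4r_C2 − 357 = 0  ⇒  r_C2 = 17 (r>0 drops 1)

17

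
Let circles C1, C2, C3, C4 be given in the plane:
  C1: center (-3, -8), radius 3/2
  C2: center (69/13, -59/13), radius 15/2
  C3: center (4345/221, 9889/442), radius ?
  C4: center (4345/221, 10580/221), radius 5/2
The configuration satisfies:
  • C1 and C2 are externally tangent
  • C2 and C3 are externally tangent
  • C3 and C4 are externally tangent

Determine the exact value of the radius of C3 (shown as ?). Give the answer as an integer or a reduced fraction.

1. [ext C2·C3]  r_C3² + 15r_C3 − 874 = 0  ⇒  r_C3 = 23 (r>0 drops 1)
2. [ext C3·C4]  r_C3² + 5r_C3 − 644 = 0  ⇒  r_C3 = 23 (r>0 drops 1)

23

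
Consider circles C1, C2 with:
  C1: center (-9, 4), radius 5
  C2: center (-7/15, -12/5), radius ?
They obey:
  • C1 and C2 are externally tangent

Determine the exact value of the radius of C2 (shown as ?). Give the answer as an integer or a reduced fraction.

1. [ext C1·C2]  r_C2² + 10r_C2 − 799/9 = 0  ⇒  r_C2 = 17/3 (r>0 drops 1)

17/3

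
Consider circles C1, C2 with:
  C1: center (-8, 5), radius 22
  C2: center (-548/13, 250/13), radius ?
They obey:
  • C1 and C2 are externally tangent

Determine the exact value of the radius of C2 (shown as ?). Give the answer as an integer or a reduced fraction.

1. [ext C1·C2]  r_C2² + 44r_C2 − 885 = 0  ⇒  r_C2 = 15 (r>0 drops 1)

15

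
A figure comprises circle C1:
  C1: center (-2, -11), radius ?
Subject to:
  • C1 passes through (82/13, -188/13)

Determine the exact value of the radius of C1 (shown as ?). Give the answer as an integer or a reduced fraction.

1. [C1∋P]  r_C1² − 81 = 0  ⇒  r_C1 = 9 (r>0 drops 1)

9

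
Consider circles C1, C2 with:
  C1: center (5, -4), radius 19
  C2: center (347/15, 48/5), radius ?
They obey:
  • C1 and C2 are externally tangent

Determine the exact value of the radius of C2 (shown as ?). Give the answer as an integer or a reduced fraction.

11/3

1. [ext C1·C2]  r_C2² + 38r_C2 − 1375/9 = 0  ⇒  r_C2 = 11/3 (r>0 drops 1)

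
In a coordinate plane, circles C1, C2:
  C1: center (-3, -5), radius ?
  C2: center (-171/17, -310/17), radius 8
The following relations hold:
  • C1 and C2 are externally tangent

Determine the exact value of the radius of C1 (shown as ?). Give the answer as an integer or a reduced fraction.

1. [ext C1·C2]  r_C1² + 16r_C1 − 161 = 0  ⇒  r_C1 = 7 (r>0 drops 1)

7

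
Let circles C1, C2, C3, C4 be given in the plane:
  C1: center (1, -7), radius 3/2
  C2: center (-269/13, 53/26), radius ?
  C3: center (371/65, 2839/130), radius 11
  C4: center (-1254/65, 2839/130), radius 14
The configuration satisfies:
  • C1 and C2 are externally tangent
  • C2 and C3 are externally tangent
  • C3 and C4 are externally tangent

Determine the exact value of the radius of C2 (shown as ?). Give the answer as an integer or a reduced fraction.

1. [ext C1·C2]  r_C2² + 3r_C2 − 550 = 0  ⇒  r_C2 = 22 (r>0 drops 1)
2. [ext C2·C3]  r_C2² + 22r_C2 − 968 = 0  ⇒  r_C2 = 22 (r>0 drops 1)

22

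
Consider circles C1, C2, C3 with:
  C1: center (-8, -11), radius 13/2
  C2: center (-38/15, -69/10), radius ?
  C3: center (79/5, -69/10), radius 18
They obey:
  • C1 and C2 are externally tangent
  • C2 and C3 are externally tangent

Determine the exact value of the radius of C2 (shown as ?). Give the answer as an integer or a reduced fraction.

1. [ext C1·C2]  r_C2² + 13r_C2 − 40/9 = 0  ⇒  r_C2 = 1/3 (r>0 drops 1)
2. [ext C2·C3]  r_C2² + 36r_C2 − 109/9 = 0  ⇒  r_C2 = 1/3 (r>0 drops 1)

1/3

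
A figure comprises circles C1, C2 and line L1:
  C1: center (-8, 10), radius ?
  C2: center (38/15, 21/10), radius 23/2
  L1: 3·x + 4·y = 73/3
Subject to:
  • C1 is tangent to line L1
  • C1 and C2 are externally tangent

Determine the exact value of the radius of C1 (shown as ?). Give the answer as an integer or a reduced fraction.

1. [C1‖L1]  r_C1² − 25/9 = 0  ⇒  r_C1 = 5/3 (r>0 drops 1)
2. [ext C1·C2]  r_C1² + 23r_C1 − 370/9 = 0  ⇒  r_C1 = 5/3 (r>0 drops 1)

5/3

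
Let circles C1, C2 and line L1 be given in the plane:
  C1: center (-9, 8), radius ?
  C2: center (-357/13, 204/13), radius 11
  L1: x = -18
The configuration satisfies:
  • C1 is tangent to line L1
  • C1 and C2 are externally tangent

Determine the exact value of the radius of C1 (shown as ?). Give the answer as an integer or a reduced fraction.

9

1. [C1‖L1]  r_C1² − 81 = 0  ⇒  r_C1 = 9 (r>0 drops 1)
2. [ext C1·C2]  r_C1² + 22r_C1 − 279 = 0  ⇒  r_C1 = 9 (r>0 drops 1)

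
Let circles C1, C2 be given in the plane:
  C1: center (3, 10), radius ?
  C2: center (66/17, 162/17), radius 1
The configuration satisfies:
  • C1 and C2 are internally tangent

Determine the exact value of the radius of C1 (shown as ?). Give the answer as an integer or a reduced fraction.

1. [int C1,C2]  r_C1² − 2r_C1 = 0  ⇒  r_C1 = 2 (r>0 drops 1)

2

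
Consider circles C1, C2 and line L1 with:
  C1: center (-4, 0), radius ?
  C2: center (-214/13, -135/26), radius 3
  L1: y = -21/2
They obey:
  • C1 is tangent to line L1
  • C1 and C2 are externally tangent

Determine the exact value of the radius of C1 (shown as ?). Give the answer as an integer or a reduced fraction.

21/2

1. [C1‖L1]  r_C1² − 441/4 = 0  ⇒  r_C1 = 21/2 (r>0 drops 1)
2. [ext C1·C2]  r_C1² + 6r_C1 − 693/4 = 0  ⇒  r_C1 = 21/2 (r>0 drops 1)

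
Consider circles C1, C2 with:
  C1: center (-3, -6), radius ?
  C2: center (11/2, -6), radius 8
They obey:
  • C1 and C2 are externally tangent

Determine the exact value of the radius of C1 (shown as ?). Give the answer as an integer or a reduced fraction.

1. [ext C1·C2]  r_C1² + 16r_C1 − 33/4 = 0  ⇒  r_C1 = 1/2 (r>0 drops 1)

1/2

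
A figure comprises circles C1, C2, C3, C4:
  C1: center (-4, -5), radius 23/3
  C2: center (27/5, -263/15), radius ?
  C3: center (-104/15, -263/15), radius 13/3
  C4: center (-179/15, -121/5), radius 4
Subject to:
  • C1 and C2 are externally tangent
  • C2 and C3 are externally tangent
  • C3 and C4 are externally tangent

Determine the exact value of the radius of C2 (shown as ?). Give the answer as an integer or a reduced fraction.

8

1. [ext C1·C2]  r_C2² + (46/3)r_C2 − 560/3 = 0  ⇒  r_C2 = 8 (r>0 drops 1)
2. [ext C2·C3]  r_C2² + (26/3)r_C2 − 400/3 = 0  ⇒  r_C2 = 8 (r>0 drops 1)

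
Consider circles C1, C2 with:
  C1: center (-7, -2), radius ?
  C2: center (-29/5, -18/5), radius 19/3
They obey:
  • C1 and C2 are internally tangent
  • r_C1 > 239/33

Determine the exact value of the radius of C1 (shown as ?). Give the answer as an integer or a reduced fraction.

25/3

1. [int C1,C2]  r_C1² − (38/3)r_C1 + 325/9 = 0  ⇒  r_C1 = 13/3 or 25/3
2. given r_C1 > 239/33: keep 25/3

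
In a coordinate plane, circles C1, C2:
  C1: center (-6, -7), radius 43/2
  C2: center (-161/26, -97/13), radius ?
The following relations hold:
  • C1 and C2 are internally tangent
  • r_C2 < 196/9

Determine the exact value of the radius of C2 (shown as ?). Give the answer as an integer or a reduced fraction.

21

1. [int C1,C2]  r_C2² − 43r_C2 + 462 = 0  ⇒  r_C2 = 21 or 22
2. given r_C2 < 196/9: keep 21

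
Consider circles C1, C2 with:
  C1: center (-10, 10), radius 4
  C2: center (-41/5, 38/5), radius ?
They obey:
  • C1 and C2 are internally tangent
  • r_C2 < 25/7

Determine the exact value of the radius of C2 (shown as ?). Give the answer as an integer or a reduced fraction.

1. [int C1,C2]  r_C2² − 8r_C2 + 7 = 0  ⇒  r_C2 = 1 or 7
2. given r_C2 < 25/7: keep 1

1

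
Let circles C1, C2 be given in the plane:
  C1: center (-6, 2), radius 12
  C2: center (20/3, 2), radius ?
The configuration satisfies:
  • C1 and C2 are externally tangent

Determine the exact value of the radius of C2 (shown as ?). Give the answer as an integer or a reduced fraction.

1. [ext C1·C2]  r_C2² + 24r_C2 − 148/9 = 0  ⇒  r_C2 = 2/3 (r>0 drops 1)

2/3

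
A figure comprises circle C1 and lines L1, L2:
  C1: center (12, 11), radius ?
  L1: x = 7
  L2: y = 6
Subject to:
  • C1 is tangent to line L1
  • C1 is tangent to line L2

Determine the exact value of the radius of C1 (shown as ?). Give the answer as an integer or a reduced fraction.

1. [C1‖L1]  r_C1² − 25 = 0  ⇒  r_C1 = 5 (r>0 drops 1)
2. [C1‖L2]  r_C1² − 25 = 0  ⇒  r_C1 = 5 (r>0 drops 1)

5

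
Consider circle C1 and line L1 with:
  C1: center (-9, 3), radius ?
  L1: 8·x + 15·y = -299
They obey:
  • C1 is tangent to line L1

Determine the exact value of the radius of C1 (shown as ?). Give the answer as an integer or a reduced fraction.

16

1. [C1‖L1]  r_C1² − 256 = 0  ⇒  r_C1 = 16 (r>0 drops 1)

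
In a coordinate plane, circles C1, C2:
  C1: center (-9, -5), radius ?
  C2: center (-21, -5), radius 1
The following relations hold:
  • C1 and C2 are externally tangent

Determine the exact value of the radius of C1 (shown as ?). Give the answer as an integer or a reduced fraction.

11

1. [ext C1·C2]  r_C1² + 2r_C1 − 143 = 0  ⇒  r_C1 = 11 (r>0 drops 1)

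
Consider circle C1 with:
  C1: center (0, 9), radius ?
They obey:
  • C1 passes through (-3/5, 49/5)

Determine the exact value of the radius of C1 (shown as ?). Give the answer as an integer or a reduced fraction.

1. [C1∋P]  r_C1² − 1 = 0  ⇒  r_C1 = 1 (r>0 drops 1)

1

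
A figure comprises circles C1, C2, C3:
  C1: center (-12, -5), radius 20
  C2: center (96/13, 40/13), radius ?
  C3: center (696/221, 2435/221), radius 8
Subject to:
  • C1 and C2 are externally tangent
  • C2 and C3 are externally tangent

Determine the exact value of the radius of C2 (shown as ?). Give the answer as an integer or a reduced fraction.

1

1. [ext C1·C2]  r_C2² + 40r_C2 − 41 = 0  ⇒  r_C2 = 1 (r>0 drops 1)
2. [ext C2·C3]  r_C2² + 16r_C2 − 17 = 0  ⇒  r_C2 = 1 (r>0 drops 1)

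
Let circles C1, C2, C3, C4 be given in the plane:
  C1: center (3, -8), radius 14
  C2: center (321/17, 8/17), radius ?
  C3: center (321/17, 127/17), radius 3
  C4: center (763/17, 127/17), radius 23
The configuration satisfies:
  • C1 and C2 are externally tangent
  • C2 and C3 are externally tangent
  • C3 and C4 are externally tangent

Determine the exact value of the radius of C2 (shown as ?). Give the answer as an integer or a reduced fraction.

4

1. [ext C1·C2]  r_C2² + 28r_C2 − 128 = 0  ⇒  r_C2 = 4 (r>0 drops 1)
2. [ext C2·C3]  r_C2² + 6r_C2 − 40 = 0  ⇒  r_C2 = 4 (r>0 drops 1)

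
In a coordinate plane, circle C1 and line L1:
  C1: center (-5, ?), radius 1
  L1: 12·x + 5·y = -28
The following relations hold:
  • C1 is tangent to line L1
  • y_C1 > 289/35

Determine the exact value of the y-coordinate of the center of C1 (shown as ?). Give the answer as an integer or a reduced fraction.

9

1. [C1‖L1]  y_C1² − (64/5)y_C1 + 171/5 = 0  ⇒  y_C1 = 19/5 or 9
2. given y_C1 > 289/35: keep 9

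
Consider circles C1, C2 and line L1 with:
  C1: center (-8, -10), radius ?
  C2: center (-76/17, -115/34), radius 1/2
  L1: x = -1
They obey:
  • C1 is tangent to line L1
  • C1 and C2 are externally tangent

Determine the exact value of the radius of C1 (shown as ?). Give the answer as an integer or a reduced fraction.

7

1. [C1‖L1]  r_C1² − 49 = 0  ⇒  r_C1 = 7 (r>0 drops 1)
2. [ext C1·C2]  r_C1² + 1r_C1 − 56 = 0  ⇒  r_C1 = 7 (r>0 drops 1)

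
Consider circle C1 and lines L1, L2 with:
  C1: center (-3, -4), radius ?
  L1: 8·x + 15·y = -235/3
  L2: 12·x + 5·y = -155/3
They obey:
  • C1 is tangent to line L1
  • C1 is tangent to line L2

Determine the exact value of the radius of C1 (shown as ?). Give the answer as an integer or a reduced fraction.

1. [C1‖L1]  r_C1² − 1/9 = 0  ⇒  r_C1 = 1/3 (r>0 drops 1)
2. [C1‖L2]  r_C1² − 1/9 = 0  ⇒  r_C1 = 1/3 (r>0 drops 1)

1/3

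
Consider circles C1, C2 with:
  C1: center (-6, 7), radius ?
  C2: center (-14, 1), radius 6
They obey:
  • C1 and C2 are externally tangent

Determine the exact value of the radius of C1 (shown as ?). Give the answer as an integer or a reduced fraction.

1. [ext C1·C2]  r_C1² + 12r_C1 − 64 = 0  ⇒  r_C1 = 4 (r>0 drops 1)

4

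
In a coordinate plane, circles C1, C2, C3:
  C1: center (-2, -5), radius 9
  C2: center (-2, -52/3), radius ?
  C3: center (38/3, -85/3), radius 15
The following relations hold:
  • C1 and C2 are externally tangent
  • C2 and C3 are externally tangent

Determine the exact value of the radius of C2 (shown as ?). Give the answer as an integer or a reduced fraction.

1. [ext C1·C2]  r_C2² + 18r_C2 − 640/9 = 0  ⇒  r_C2 = 10/3 (r>0 drops 1)
2. [ext C2·C3]  r_C2² + 30r_C2 − 1000/9 = 0  ⇒  r_C2 = 10/3 (r>0 drops 1)

10/3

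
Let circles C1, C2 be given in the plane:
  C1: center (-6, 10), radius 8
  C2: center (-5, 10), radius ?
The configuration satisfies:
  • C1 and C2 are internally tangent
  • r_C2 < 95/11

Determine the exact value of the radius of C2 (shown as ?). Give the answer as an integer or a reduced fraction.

7

1. [int C1,C2]  r_C2² − 16r_C2 + 63 = 0  ⇒  r_C2 = 7 or 9
2. given r_C2 < 95/11: keep 7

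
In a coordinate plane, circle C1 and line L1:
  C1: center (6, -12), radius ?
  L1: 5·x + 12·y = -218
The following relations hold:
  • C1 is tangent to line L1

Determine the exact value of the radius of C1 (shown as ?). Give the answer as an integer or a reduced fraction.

1. [C1‖L1]  r_C1² − 64 = 0  ⇒  r_C1 = 8 (r>0 drops 1)

8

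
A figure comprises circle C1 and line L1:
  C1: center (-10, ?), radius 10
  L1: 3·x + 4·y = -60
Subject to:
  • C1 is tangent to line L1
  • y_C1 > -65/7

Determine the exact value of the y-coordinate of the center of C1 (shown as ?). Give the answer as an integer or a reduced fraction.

5

1. [C1‖L1]  y_C1² + 15y_C1 − 100 = 0  ⇒  y_C1 = -20 or 5
2. given y_C1 > -65/7: keep 5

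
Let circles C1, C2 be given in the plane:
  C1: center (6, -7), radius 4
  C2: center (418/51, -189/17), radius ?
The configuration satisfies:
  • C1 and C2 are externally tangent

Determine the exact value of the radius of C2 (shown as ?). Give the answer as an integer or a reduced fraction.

1. [ext C1·C2]  r_C2² + 8r_C2 − 52/9 = 0  ⇒  r_C2 = 2/3 (r>0 drops 1)

2/3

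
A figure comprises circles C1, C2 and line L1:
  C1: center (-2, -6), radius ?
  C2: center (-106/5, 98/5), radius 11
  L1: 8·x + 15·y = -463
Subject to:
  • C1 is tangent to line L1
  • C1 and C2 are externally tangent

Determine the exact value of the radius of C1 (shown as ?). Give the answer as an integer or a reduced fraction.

21

1. [C1‖L1]  r_C1² − 441 = 0  ⇒  r_C1 = 21 (r>0 drops 1)
2. [ext C1·C2]  r_C1² + 22r_C1 − 903 = 0  ⇒  r_C1 = 21 (r>0 drops 1)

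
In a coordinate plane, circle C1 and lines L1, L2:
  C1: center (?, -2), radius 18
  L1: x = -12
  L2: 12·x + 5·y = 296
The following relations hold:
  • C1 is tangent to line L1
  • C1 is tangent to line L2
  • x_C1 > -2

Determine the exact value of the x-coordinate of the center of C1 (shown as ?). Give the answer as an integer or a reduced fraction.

1. [C1‖L1]  x_C1² + 24x_C1 − 180 = 0  ⇒  x_C1 = -30 or 6
2. [C1‖L2]  x_C1² − 51x_C1 + 270 = 0  ⇒  x_C1 = 6 or 45

6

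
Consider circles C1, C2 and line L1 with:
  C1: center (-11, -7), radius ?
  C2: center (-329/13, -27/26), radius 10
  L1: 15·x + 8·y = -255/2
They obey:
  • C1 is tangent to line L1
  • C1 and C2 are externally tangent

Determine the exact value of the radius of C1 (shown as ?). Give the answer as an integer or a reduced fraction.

1. [C1‖L1]  r_C1² − 121/4 = 0  ⇒  r_C1 = 11/2 (r>0 drops 1)
2. [ext C1·C2]  r_C1² + 20r_C1 − 561/4 = 0  ⇒  r_C1 = 11/2 (r>0 drops 1)

11/2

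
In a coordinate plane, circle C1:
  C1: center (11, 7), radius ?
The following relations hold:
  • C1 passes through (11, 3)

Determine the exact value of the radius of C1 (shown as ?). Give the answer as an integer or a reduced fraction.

1. [C1∋P]  r_C1² − 16 = 0  ⇒  r_C1 = 4 (r>0 drops 1)

4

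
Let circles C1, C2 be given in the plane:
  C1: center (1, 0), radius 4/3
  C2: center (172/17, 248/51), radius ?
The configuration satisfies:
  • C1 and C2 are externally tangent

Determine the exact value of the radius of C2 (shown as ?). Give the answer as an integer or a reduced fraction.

1. [ext C1·C2]  r_C2² + (8/3)r_C2 − 105 = 0  ⇒  r_C2 = 9 (r>0 drops 1)

9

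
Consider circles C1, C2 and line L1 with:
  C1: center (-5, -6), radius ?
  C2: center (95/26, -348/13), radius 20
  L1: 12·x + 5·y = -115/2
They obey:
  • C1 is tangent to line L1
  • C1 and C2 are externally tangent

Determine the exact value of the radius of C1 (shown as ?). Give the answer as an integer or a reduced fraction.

5/2

1. [C1‖L1]  r_C1² − 25/4 = 0  ⇒  r_C1 = 5/2 (r>0 drops 1)
2. [ext C1·C2]  r_C1² + 40r_C1 − 425/4 = 0  ⇒  r_C1 = 5/2 (r>0 drops 1)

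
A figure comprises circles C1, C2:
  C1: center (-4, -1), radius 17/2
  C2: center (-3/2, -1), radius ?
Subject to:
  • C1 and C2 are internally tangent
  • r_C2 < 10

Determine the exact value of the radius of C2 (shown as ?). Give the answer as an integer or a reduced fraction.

6

1. [int C1,C2]  r_C2² − 17r_C2 + 66 = 0  ⇒  r_C2 = 6 or 11
2. given r_C2 < 10: keep 6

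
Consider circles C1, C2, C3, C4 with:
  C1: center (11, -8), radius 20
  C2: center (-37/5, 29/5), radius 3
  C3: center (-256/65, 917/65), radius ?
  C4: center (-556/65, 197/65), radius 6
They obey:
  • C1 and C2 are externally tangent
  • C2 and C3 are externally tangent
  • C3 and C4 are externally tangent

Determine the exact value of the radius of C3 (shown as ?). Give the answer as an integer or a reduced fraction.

6

1. [ext C2·C3]  r_C3² + 6r_C3 − 72 = 0  ⇒  r_C3 = 6 (r>0 drops 1)
2. [ext C3·C4]  r_C3² + 12r_C3 − 108 = 0  ⇒  r_C3 = 6 (r>0 drops 1)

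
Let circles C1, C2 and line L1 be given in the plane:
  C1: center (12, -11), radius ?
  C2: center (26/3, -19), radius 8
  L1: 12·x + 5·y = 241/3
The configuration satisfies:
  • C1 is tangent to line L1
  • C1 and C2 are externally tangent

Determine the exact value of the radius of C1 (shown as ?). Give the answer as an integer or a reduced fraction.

1. [C1‖L1]  r_C1² − 4/9 = 0  ⇒  r_C1 = 2/3 (r>0 drops 1)
2. [ext C1·C2]  r_C1² + 16r_C1 − 100/9 = 0  ⇒  r_C1 = 2/3 (r>0 drops 1)

2/3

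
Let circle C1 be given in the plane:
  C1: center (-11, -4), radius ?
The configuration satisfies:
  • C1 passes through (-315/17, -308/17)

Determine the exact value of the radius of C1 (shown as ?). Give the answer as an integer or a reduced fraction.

1. [C1∋P]  r_C1² − 256 = 0  ⇒  r_C1 = 16 (r>0 drops 1)

16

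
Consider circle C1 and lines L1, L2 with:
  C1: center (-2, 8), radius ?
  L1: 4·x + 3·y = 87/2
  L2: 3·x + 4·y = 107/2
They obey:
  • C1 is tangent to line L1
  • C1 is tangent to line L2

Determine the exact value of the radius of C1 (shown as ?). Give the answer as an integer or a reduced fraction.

1. [C1‖L1]  r_C1² − 121/4 = 0  ⇒  r_C1 = 11/2 (r>0 drops 1)
2. [C1‖L2]  r_C1² − 121/4 = 0  ⇒  r_C1 = 11/2 (r>0 drops 1)

11/2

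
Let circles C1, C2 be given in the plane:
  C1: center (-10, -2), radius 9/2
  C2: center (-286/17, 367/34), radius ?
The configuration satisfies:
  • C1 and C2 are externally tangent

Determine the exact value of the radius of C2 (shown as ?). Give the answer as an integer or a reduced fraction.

1. [ext C1·C2]  r_C2² + 9r_C2 − 190 = 0  ⇒  r_C2 = 10 (r>0 drops 1)

10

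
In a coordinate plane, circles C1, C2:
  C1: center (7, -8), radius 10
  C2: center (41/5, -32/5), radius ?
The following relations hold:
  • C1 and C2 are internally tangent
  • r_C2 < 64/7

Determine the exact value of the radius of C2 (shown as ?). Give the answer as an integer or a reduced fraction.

8

1. [int C1,C2]  r_C2² − 20r_C2 + 96 = 0  ⇒  r_C2 = 8 or 12
2. given r_C2 < 64/7: keep 8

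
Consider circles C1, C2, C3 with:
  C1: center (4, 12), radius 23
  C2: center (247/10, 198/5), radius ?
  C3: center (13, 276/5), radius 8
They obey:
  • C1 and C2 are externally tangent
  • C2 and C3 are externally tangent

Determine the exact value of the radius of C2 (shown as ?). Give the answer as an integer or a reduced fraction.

1. [ext C1·C2]  r_C2² + 46r_C2 − 2645/4 = 0  ⇒  r_C2 = 23/2 (r>0 drops 1)
2. [ext C2·C3]  r_C2² + 16r_C2 − 1265/4 = 0  ⇒  r_C2 = 23/2 (r>0 drops 1)

23/2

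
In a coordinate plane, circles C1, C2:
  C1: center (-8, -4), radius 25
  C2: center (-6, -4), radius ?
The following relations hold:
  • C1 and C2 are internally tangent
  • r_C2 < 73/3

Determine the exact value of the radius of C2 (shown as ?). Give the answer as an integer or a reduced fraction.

23

1. [int C1,C2]  r_C2² − 50r_C2 + 621 = 0  ⇒  r_C2 = 23 or 27
2. given r_C2 < 73/3: keep 23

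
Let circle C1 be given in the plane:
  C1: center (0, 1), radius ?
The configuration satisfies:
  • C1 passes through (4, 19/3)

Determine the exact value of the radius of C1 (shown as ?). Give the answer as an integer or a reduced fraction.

20/3

1. [C1∋P]  r_C1² − 400/9 = 0  ⇒  r_C1 = 20/3 (r>0 drops 1)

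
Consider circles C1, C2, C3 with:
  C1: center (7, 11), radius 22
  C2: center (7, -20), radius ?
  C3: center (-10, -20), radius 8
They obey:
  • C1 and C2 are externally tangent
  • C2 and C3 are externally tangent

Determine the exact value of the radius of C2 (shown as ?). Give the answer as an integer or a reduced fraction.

9

1. [ext C1·C2]  r_C2² + 44r_C2 − 477 = 0  ⇒  r_C2 = 9 (r>0 drops 1)
2. [ext C2·C3]  r_C2² + 16r_C2 − 225 = 0  ⇒  r_C2 = 9 (r>0 drops 1)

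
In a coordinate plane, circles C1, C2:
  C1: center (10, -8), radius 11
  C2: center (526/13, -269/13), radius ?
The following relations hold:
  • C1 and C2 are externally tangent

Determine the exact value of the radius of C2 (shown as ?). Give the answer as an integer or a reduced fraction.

22

1. [ext C1·C2]  r_C2² + 22r_C2 − 968 = 0  ⇒  r_C2 = 22 (r>0 drops 1)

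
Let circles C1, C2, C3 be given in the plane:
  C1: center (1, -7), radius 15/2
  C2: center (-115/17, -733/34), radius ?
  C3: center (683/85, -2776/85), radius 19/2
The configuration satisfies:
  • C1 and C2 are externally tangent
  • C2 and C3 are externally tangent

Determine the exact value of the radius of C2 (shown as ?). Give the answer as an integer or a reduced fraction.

1. [ext C1·C2]  r_C2² + 15r_C2 − 216 = 0  ⇒  r_C2 = 9 (r>0 drops 1)
2. [ext C2·C3]  r_C2² + 19r_C2 − 252 = 0  ⇒  r_C2 = 9 (r>0 drops 1)

9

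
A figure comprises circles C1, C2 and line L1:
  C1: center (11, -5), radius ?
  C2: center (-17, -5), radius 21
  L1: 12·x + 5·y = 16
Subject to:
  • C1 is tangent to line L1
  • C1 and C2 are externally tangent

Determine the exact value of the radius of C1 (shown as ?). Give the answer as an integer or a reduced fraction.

7

1. [C1‖L1]  r_C1² − 49 = 0  ⇒  r_C1 = 7 (r>0 drops 1)
2. [ext C1·C2]  r_C1² + 42r_C1 − 343 = 0  ⇒  r_C1 = 7 (r>0 drops 1)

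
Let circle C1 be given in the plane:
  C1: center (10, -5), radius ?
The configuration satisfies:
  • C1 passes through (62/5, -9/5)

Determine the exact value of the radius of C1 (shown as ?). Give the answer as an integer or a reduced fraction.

4

1. [C1∋P]  r_C1² − 16 = 0  ⇒  r_C1 = 4 (r>0 drops 1)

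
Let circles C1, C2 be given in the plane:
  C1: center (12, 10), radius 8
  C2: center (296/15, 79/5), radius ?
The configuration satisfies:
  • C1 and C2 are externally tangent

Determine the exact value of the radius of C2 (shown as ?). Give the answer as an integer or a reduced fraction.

1. [ext C1·C2]  r_C2² + 16r_C2 − 265/9 = 0  ⇒  r_C2 = 5/3 (r>0 drops 1)

5/3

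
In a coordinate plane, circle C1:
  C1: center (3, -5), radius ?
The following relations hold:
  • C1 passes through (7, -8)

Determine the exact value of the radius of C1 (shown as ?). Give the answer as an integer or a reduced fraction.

1. [C1∋P]  r_C1² − 25 = 0  ⇒  r_C1 = 5 (r>0 drops 1)

5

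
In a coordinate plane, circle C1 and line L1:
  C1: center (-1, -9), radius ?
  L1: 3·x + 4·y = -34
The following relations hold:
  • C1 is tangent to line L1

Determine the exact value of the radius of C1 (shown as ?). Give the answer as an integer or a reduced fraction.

1

1. [C1‖L1]  r_C1² − 1 = 0  ⇒  r_C1 = 1 (r>0 drops 1)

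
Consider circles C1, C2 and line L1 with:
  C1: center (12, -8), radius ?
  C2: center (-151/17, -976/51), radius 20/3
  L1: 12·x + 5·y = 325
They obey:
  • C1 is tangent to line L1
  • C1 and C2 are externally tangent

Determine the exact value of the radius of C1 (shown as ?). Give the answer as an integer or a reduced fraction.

1. [C1‖L1]  r_C1² − 289 = 0  ⇒  r_C1 = 17 (r>0 drops 1)
2. [ext C1·C2]  r_C1² + (40/3)r_C1 − 1547/3 = 0  ⇒  r_C1 = 17 (r>0 drops 1)

17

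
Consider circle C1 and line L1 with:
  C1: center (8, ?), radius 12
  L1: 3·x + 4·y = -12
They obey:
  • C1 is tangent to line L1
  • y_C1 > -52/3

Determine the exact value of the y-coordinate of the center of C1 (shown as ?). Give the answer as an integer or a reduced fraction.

6

1. [C1‖L1]  y_C1² + 18y_C1 − 144 = 0  ⇒  y_C1 = -24 or 6
2. given y_C1 > -52/3: keep 6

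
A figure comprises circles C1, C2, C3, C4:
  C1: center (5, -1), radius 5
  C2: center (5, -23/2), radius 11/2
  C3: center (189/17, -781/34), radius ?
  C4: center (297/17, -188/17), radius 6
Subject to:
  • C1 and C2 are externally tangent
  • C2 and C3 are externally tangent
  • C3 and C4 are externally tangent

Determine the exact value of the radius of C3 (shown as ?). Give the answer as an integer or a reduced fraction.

15/2

1. [ext C2·C3]  r_C3² + 11r_C3 − 555/4 = 0  ⇒  r_C3 = 15/2 (r>0 drops 1)
2. [ext C3·C4]  r_C3² + 12r_C3 − 585/4 = 0  ⇒  r_C3 = 15/2 (r>0 drops 1)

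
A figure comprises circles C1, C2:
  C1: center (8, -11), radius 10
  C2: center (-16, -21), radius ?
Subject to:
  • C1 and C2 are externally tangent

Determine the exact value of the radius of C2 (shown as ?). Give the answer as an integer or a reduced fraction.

16

1. [ext C1·C2]  r_C2² + 20r_C2 − 576 = 0  ⇒  r_C2 = 16 (r>0 drops 1)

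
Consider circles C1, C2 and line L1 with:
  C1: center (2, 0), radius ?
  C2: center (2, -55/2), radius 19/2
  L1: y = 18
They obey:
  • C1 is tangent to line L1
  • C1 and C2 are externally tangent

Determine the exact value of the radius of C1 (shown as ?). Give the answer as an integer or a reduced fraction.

18

1. [C1‖L1]  r_C1² − 324 = 0  ⇒  r_C1 = 18 (r>0 drops 1)
2. [ext C1·C2]  r_C1² + 19r_C1 − 666 = 0  ⇒  r_C1 = 18 (r>0 drops 1)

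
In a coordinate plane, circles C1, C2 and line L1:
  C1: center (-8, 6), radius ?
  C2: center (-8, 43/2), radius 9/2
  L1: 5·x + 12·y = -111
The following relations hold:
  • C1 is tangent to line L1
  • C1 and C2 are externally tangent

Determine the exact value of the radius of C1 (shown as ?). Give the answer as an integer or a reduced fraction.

11

1. [C1‖L1]  r_C1² − 121 = 0  ⇒  r_C1 = 11 (r>0 drops 1)
2. [ext C1·C2]  r_C1² + 9r_C1 − 220 = 0  ⇒  r_C1 = 11 (r>0 drops 1)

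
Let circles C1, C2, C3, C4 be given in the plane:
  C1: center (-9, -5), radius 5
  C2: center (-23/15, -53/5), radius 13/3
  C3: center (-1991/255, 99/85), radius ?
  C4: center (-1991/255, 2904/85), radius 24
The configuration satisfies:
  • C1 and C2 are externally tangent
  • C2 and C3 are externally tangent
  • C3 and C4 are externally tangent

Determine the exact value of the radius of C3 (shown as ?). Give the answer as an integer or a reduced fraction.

9

1. [ext C2·C3]  r_C3² + (26/3)r_C3 − 159 = 0  ⇒  r_C3 = 9 (r>0 drops 1)
2. [ext C3·C4]  r_C3² + 48r_C3 − 513 = 0  ⇒  r_C3 = 9 (r>0 drops 1)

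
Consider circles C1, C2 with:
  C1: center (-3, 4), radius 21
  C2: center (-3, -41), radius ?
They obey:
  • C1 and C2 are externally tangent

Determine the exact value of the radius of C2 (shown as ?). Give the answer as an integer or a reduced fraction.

1. [ext C1·C2]  r_C2² + 42r_C2 − 1584 = 0  ⇒  r_C2 = 24 (r>0 drops 1)

24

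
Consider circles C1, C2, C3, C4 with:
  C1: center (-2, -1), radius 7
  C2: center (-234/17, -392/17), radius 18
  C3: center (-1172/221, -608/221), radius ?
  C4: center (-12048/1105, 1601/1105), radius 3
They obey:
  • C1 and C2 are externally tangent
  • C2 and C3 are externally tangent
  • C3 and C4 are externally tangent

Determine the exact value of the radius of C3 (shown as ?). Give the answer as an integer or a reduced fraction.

4

1. [ext C2·C3]  r_C3² + 36r_C3 − 160 = 0  ⇒  r_C3 = 4 (r>0 drops 1)
2. [ext C3·C4]  r_C3² + 6r_C3 − 40 = 0  ⇒  r_C3 = 4 (r>0 drops 1)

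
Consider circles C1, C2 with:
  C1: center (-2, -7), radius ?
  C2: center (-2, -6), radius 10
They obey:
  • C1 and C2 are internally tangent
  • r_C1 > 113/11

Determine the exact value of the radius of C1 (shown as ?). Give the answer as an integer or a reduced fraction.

11

1. [int C1,C2]  r_C1² − 20r_C1 + 99 = 0  ⇒  r_C1 = 9 or 11
2. given r_C1 > 113/11: keep 11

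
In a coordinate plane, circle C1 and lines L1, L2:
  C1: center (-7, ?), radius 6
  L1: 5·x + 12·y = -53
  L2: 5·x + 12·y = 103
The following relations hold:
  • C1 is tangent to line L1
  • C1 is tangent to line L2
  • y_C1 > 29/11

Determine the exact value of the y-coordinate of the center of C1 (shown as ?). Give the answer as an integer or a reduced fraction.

1. [C1‖L1]  y_C1² + 3y_C1 − 40 = 0  ⇒  y_C1 = -8 or 5
2. [C1‖L2]  y_C1² − 23y_C1 + 90 = 0  ⇒  y_C1 = 5 or 18

5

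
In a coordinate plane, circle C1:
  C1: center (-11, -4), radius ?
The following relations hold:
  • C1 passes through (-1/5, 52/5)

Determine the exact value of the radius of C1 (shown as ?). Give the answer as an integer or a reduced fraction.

1. [C1∋P]  r_C1² − 324 = 0  ⇒  r_C1 = 18 (r>0 drops 1)

18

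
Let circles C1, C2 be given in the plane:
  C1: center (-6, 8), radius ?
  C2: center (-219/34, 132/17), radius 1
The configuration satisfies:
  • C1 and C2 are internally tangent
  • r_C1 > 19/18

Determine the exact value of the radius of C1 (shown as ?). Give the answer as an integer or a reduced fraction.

3/2

1. [int C1,C2]  r_C1² − 2r_C1 + 3/4 = 0  ⇒  r_C1 = 1/2 or 3/2
2. given r_C1 > 19/18: keep 3/2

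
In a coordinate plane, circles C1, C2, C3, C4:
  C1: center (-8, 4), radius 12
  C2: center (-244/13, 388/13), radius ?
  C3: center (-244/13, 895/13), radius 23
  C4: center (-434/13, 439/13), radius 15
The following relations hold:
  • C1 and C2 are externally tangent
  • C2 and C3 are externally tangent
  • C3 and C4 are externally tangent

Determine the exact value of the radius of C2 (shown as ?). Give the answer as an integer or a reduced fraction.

1. [ext C1·C2]  r_C2² + 24r_C2 − 640 = 0  ⇒  r_C2 = 16 (r>0 drops 1)
2. [ext C2·C3]  r_C2² + 46r_C2 − 992 = 0  ⇒  r_C2 = 16 (r>0 drops 1)

16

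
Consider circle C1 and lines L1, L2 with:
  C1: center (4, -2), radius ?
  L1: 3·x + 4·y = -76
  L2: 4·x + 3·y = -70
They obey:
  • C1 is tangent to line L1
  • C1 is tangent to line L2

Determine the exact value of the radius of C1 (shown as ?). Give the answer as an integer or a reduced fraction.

16

1. [C1‖L1]  r_C1² − 256 = 0  ⇒  r_C1 = 16 (r>0 drops 1)
2. [C1‖L2]  r_C1² − 256 = 0  ⇒  r_C1 = 16 (r>0 drops 1)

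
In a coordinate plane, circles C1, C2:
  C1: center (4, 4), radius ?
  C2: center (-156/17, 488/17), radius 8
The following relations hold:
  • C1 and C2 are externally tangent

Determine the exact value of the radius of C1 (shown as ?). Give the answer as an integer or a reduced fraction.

1. [ext C1·C2]  r_C1² + 16r_C1 − 720 = 0  ⇒  r_C1 = 20 (r>0 drops 1)

20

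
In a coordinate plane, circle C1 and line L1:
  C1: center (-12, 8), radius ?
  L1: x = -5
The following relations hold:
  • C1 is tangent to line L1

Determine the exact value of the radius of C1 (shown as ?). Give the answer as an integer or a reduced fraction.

1. [C1‖L1]  r_C1² − 49 = 0  ⇒  r_C1 = 7 (r>0 drops 1)

7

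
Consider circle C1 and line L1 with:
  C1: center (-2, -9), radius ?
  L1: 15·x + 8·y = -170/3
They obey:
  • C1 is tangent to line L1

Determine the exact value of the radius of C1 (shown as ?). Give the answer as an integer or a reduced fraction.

8/3

1. [C1‖L1]  r_C1² − 64/9 = 0  ⇒  r_C1 = 8/3 (r>0 drops 1)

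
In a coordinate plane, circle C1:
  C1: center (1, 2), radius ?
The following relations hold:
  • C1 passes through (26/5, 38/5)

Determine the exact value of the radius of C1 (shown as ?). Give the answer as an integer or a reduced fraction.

7

1. [C1∋P]  r_C1² − 49 = 0  ⇒  r_C1 = 7 (r>0 drops 1)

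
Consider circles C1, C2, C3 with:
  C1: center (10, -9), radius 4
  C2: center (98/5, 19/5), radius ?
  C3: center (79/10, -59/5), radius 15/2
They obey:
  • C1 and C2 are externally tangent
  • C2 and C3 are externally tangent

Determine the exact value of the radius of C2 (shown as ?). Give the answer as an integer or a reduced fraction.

12

1. [ext C1·C2]  r_C2² + 8r_C2 − 240 = 0  ⇒  r_C2 = 12 (r>0 drops 1)
2. [ext C2·C3]  r_C2² + 15r_C2 − 324 = 0  ⇒  r_C2 = 12 (r>0 drops 1)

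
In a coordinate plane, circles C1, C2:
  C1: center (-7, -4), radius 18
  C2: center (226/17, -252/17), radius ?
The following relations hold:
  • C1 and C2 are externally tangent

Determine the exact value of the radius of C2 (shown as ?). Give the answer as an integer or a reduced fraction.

1. [ext C1·C2]  r_C2² + 36r_C2 − 205 = 0  ⇒  r_C2 = 5 (r>0 drops 1)

5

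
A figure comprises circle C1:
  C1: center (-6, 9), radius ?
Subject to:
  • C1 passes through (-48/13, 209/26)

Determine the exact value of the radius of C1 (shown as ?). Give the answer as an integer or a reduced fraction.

5/2

1. [C1∋P]  r_C1² − 25/4 = 0  ⇒  r_C1 = 5/2 (r>0 drops 1)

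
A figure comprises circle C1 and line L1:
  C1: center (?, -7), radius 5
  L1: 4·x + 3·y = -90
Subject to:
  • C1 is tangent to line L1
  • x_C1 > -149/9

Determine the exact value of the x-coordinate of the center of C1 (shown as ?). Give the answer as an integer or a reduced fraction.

1. [C1‖L1]  x_C1² + (69/2)x_C1 + 517/2 = 0  ⇒  x_C1 = -47/2 or -11
2. given x_C1 > -149/9: keep -11

-11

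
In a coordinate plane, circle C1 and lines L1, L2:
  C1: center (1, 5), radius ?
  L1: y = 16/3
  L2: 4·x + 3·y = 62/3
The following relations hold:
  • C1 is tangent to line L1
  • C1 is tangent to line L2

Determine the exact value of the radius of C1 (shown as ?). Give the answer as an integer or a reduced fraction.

1. [C1‖L1]  r_C1² − 1/9 = 0  ⇒  r_C1 = 1/3 (r>0 drops 1)
2. [C1‖L2]  r_C1² − 1/9 = 0  ⇒  r_C1 = 1/3 (r>0 drops 1)

1/3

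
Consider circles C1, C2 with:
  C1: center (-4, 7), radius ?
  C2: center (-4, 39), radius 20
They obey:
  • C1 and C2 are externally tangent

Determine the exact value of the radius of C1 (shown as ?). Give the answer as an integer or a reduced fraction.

1. [ext C1·C2]  r_C1² + 40r_C1 − 624 = 0  ⇒  r_C1 = 12 (r>0 drops 1)

12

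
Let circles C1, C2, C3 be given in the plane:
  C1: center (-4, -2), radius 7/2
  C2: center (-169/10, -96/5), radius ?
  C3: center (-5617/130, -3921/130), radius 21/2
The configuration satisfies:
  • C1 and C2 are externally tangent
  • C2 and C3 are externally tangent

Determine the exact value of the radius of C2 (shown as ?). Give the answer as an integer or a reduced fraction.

18

1. [ext C1·C2]  r_C2² + 7r_C2 − 450 = 0  ⇒  r_C2 = 18 (r>0 drops 1)
2. [ext C2·C3]  r_C2² + 21r_C2 − 702 = 0  ⇒  r_C2 = 18 (r>0 drops 1)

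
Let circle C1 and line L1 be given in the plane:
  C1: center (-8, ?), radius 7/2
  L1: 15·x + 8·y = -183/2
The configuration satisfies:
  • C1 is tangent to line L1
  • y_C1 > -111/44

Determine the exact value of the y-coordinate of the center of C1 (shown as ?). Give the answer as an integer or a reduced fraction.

11

1. [C1‖L1]  y_C1² − (57/8)y_C1 − 341/8 = 0  ⇒  y_C1 = -31/8 or 11
2. given y_C1 > -111/44: keep 11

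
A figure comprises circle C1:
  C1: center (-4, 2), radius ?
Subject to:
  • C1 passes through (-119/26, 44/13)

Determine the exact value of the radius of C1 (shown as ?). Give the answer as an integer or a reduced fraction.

3/2

1. [C1∋P]  r_C1² − 9/4 = 0  ⇒  r_C1 = 3/2 (r>0 drops 1)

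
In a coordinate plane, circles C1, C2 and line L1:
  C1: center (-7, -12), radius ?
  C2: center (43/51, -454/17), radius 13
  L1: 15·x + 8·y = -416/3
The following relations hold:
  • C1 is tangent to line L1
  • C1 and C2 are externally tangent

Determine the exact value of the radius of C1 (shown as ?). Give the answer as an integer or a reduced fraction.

1. [C1‖L1]  r_C1² − 121/9 = 0  ⇒  r_C1 = 11/3 (r>0 drops 1)
2. [ext C1·C2]  r_C1² + 26r_C1 − 979/9 = 0  ⇒  r_C1 = 11/3 (r>0 drops 1)

11/3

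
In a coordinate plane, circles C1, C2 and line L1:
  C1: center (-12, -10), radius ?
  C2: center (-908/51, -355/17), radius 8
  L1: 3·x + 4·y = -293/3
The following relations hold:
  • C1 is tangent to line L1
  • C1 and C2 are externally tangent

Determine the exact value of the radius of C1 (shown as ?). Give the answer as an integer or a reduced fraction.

13/3

1. [C1‖L1]  r_C1² − 169/9 = 0  ⇒  r_C1 = 13/3 (r>0 drops 1)
2. [ext C1·C2]  r_C1² + 16r_C1 − 793/9 = 0  ⇒  r_C1 = 13/3 (r>0 drops 1)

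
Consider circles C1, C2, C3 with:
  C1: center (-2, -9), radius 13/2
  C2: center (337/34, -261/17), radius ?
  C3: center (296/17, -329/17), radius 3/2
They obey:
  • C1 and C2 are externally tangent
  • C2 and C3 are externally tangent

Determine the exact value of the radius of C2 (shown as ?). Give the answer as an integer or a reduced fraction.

1. [ext C1·C2]  r_C2² + 13r_C2 − 140 = 0  ⇒  r_C2 = 7 (r>0 drops 1)
2. [ext C2·C3]  r_C2² + 3r_C2 − 70 = 0  ⇒  r_C2 = 7 (r>0 drops 1)

7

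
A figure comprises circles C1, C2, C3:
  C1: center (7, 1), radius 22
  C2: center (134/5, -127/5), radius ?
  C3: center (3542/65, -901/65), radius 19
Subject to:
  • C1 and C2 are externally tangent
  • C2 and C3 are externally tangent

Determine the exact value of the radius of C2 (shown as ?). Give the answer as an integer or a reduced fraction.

11

1. [ext C1·C2]  r_C2² + 44r_C2 − 605 = 0  ⇒  r_C2 = 11 (r>0 drops 1)
2. [ext C2·C3]  r_C2² + 38r_C2 − 539 = 0  ⇒  r_C2 = 11 (r>0 drops 1)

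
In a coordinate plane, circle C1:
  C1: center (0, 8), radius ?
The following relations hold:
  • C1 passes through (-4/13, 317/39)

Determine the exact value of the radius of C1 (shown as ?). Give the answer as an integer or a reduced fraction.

1/3

1. [C1∋P]  r_C1² − 1/9 = 0  ⇒  r_C1 = 1/3 (r>0 drops 1)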